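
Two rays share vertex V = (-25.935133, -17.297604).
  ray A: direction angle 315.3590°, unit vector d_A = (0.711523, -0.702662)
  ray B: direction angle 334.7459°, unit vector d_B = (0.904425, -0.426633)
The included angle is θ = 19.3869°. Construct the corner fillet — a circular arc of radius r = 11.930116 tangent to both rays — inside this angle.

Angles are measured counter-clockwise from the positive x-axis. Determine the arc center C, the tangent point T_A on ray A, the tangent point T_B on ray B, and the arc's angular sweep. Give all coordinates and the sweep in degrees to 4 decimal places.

center=(32.1420,-57.8845) T_A=(23.7592,-66.3730) T_B=(37.2318,-47.0946) sweep=160.6131

bisector direction at 325.0525° = (0.819677,-0.572826)
center distance |VC| = r/sin(θ/2) = 11.930116/sin(9.6935°) = 70.853725
C = V + |VC|·bis = (32.1420,-57.8845)
T_A = V + ((C−V)·d_A)·d_A = V + 69.8421·d_A = (23.7592,-66.3730)
T_B = V + ((C−V)·d_B)·d_B = V + 69.8421·d_B = (37.2318,-47.0946)
sweep = 180° − θ = 160.6131°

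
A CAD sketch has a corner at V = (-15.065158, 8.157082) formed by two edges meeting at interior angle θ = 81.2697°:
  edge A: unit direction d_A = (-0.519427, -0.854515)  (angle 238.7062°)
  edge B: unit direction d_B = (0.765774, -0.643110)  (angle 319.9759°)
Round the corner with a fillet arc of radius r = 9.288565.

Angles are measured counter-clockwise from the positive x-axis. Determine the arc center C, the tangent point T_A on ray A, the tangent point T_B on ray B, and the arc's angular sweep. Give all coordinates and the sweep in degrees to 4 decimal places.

center=(-12.7501,-5.9168) T_A=(-20.6873,-1.0920) T_B=(-6.7766,1.1962) sweep=98.7303

bisector direction at 279.3410° = (0.162311,-0.986740)
center distance |VC| = r/sin(θ/2) = 9.288565/sin(40.6349°) = 14.262980
C = V + |VC|·bis = (-12.7501,-5.9168)
T_A = V + ((C−V)·d_A)·d_A = V + 10.8238·d_A = (-20.6873,-1.0920)
T_B = V + ((C−V)·d_B)·d_B = V + 10.8238·d_B = (-6.7766,1.1962)
sweep = 180° − θ = 98.7303°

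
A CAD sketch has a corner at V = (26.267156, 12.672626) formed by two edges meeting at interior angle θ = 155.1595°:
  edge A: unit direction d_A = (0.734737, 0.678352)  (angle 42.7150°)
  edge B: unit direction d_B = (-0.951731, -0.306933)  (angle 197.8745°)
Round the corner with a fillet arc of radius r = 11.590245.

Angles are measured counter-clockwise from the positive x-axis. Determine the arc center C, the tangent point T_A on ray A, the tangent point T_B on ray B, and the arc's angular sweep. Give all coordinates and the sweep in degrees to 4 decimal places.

center=(20.2804,22.9200) T_A=(28.1426,14.4042) T_B=(23.8378,11.8892) sweep=24.8405

bisector direction at 120.2948° = (-0.504449,0.863442)
center distance |VC| = r/sin(θ/2) = 11.590245/sin(77.5798°) = 11.868000
C = V + |VC|·bis = (20.2804,22.9200)
T_A = V + ((C−V)·d_A)·d_A = V + 2.5526·d_A = (28.1426,14.4042)
T_B = V + ((C−V)·d_B)·d_B = V + 2.5526·d_B = (23.8378,11.8892)
sweep = 180° − θ = 24.8405°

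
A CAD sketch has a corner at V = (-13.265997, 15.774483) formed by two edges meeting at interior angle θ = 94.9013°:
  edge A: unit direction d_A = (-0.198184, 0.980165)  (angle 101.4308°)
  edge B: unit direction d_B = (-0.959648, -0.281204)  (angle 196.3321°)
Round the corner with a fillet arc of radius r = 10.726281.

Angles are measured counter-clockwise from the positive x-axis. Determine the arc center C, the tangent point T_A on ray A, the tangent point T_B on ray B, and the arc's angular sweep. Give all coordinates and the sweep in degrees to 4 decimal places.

center=(-25.7308,23.2992) T_A=(-15.2173,25.4250) T_B=(-22.7145,13.0058) sweep=85.0987

bisector direction at 148.8815° = (-0.856100,0.516811)
center distance |VC| = r/sin(θ/2) = 10.726281/sin(47.4507°) = 14.559999
C = V + |VC|·bis = (-25.7308,23.2992)
T_A = V + ((C−V)·d_A)·d_A = V + 9.8458·d_A = (-15.2173,25.4250)
T_B = V + ((C−V)·d_B)·d_B = V + 9.8458·d_B = (-22.7145,13.0058)
sweep = 180° − θ = 85.0987°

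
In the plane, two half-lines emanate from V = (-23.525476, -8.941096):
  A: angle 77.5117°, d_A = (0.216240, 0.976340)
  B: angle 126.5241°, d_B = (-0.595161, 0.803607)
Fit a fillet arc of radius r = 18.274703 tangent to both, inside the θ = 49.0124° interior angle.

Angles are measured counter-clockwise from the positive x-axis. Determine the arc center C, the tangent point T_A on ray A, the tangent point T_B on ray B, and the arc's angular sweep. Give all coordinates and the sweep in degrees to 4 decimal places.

bisector direction at 102.0179° = (-0.208217,0.978083)
center distance |VC| = r/sin(θ/2) = 18.274703/sin(24.5062°) = 44.057542
C = V + |VC|·bis = (-32.6990,34.1508)
T_A = V + ((C−V)·d_A)·d_A = V + 40.0887·d_A = (-14.8567,30.1991)
T_B = V + ((C−V)·d_B)·d_B = V + 40.0887·d_B = (-47.3847,23.2744)
sweep = 180° − θ = 130.9876°

center=(-32.6990,34.1508) T_A=(-14.8567,30.1991) T_B=(-47.3847,23.2744) sweep=130.9876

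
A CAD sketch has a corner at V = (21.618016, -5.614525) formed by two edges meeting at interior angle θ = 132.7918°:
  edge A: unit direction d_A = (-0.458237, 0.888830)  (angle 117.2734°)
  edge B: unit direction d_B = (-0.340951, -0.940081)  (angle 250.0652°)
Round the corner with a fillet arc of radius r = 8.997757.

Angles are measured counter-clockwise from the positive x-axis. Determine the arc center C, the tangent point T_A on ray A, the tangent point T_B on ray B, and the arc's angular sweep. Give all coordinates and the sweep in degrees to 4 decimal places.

bisector direction at 183.6693° = (-0.997950,-0.063998)
center distance |VC| = r/sin(θ/2) = 8.997757/sin(66.3959°) = 9.819298
C = V + |VC|·bis = (11.8188,-6.2429)
T_A = V + ((C−V)·d_A)·d_A = V + 3.9318·d_A = (19.8163,-2.1198)
T_B = V + ((C−V)·d_B)·d_B = V + 3.9318·d_B = (20.2775,-9.3107)
sweep = 180° − θ = 47.2082°

center=(11.8188,-6.2429) T_A=(19.8163,-2.1198) T_B=(20.2775,-9.3107) sweep=47.2082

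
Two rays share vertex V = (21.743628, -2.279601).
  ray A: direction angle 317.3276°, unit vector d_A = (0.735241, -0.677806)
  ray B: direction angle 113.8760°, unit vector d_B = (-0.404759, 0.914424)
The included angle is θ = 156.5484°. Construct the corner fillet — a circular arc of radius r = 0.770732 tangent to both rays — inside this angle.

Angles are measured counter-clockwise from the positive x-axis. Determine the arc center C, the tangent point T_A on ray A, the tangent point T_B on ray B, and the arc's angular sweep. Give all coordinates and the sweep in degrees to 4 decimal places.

bisector direction at 35.6018° = (0.813082,0.582149)
center distance |VC| = r/sin(θ/2) = 0.770732/sin(78.2742°) = 0.787159
C = V + |VC|·bis = (22.3837,-1.8214)
T_A = V + ((C−V)·d_A)·d_A = V + 0.1600·d_A = (21.8612,-2.3880)
T_B = V + ((C−V)·d_B)·d_B = V + 0.1600·d_B = (21.6789,-2.1333)
sweep = 180° − θ = 23.4516°

center=(22.3837,-1.8214) T_A=(21.8612,-2.3880) T_B=(21.6789,-2.1333) sweep=23.4516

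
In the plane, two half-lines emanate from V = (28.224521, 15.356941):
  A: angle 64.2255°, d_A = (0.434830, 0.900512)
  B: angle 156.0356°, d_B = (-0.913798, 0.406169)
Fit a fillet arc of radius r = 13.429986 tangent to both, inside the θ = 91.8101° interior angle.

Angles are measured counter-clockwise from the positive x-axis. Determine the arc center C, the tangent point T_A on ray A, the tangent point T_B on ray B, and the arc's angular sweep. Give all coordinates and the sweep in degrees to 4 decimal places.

center=(21.7888,32.9144) T_A=(33.8826,27.0746) T_B=(16.3339,20.6421) sweep=88.1899

bisector direction at 110.1305° = (-0.344160,0.938911)
center distance |VC| = r/sin(θ/2) = 13.429986/sin(45.9051°) = 18.699829
C = V + |VC|·bis = (21.7888,32.9144)
T_A = V + ((C−V)·d_A)·d_A = V + 13.0123·d_A = (33.8826,27.0746)
T_B = V + ((C−V)·d_B)·d_B = V + 13.0123·d_B = (16.3339,20.6421)
sweep = 180° − θ = 88.1899°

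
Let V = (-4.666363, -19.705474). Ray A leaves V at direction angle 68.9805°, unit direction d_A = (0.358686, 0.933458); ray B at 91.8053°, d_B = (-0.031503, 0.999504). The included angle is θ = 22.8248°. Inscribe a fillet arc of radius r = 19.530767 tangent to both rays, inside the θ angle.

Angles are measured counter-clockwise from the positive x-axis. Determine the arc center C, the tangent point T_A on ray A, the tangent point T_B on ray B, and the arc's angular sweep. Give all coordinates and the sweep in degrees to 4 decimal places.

center=(11.8067,77.6155) T_A=(30.0378,70.6101) T_B=(-7.7144,77.0002) sweep=157.1752

bisector direction at 80.3929° = (0.166891,0.985975)
center distance |VC| = r/sin(θ/2) = 19.530767/sin(11.4124°) = 98.705300
C = V + |VC|·bis = (11.8067,77.6155)
T_A = V + ((C−V)·d_A)·d_A = V + 96.7537·d_A = (30.0378,70.6101)
T_B = V + ((C−V)·d_B)·d_B = V + 96.7537·d_B = (-7.7144,77.0002)
sweep = 180° − θ = 157.1752°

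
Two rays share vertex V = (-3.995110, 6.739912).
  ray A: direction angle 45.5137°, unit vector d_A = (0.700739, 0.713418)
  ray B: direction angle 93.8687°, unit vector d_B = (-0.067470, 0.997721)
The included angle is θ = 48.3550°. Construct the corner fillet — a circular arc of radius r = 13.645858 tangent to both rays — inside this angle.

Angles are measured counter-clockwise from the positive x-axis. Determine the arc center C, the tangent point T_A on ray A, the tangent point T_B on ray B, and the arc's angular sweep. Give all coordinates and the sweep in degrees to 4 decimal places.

center=(7.5689,37.9867) T_A=(17.3041,28.4245) T_B=(-6.0459,37.0660) sweep=131.6450

bisector direction at 69.6912° = (0.347080,0.937836)
center distance |VC| = r/sin(θ/2) = 13.645858/sin(24.1775°) = 33.317945
C = V + |VC|·bis = (7.5689,37.9867)
T_A = V + ((C−V)·d_A)·d_A = V + 30.3953·d_A = (17.3041,28.4245)
T_B = V + ((C−V)·d_B)·d_B = V + 30.3953·d_B = (-6.0459,37.0660)
sweep = 180° − θ = 131.6450°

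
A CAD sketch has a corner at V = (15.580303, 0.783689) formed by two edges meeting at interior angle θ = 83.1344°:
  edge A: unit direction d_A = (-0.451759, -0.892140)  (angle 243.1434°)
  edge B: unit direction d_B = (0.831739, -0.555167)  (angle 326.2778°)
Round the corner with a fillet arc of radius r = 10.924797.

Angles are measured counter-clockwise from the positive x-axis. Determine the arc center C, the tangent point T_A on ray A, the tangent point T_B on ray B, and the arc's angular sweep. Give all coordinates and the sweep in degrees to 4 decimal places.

center=(19.7615,-15.1420) T_A=(10.0150,-10.2067) T_B=(25.8266,-6.0555) sweep=96.8656

bisector direction at 284.7106° = (0.253937,-0.967221)
center distance |VC| = r/sin(θ/2) = 10.924797/sin(41.5672°) = 16.465455
C = V + |VC|·bis = (19.7615,-15.1420)
T_A = V + ((C−V)·d_A)·d_A = V + 12.3191·d_A = (10.0150,-10.2067)
T_B = V + ((C−V)·d_B)·d_B = V + 12.3191·d_B = (25.8266,-6.0555)
sweep = 180° − θ = 96.8656°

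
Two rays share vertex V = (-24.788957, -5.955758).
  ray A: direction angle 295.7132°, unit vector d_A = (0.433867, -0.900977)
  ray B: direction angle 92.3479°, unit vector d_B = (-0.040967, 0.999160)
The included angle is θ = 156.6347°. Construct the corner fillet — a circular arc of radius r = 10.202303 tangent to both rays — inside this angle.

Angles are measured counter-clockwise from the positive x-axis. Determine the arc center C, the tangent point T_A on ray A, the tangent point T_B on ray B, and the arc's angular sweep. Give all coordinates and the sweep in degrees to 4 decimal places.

center=(-14.6816,-3.4300) T_A=(-23.8737,-7.8564) T_B=(-24.8754,-3.8480) sweep=23.3653

bisector direction at 14.0306° = (0.970167,0.242439)
center distance |VC| = r/sin(θ/2) = 10.202303/sin(78.3174°) = 10.418123
C = V + |VC|·bis = (-14.6816,-3.4300)
T_A = V + ((C−V)·d_A)·d_A = V + 2.1096·d_A = (-23.8737,-7.8564)
T_B = V + ((C−V)·d_B)·d_B = V + 2.1096·d_B = (-24.8754,-3.8480)
sweep = 180° − θ = 23.3653°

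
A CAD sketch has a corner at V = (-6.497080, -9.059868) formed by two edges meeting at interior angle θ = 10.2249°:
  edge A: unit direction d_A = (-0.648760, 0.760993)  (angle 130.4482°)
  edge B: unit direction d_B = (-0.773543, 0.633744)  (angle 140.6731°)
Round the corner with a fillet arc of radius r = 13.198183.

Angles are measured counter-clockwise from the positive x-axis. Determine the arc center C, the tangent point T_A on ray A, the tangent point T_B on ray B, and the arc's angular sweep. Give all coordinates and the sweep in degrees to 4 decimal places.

bisector direction at 135.5607° = (-0.713992,0.700154)
center distance |VC| = r/sin(θ/2) = 13.198183/sin(5.1124°) = 148.109922
C = V + |VC|·bis = (-112.2464,94.6399)
T_A = V + ((C−V)·d_A)·d_A = V + 147.5207·d_A = (-102.2027,103.2023)
T_B = V + ((C−V)·d_B)·d_B = V + 147.5207·d_B = (-120.6106,84.4305)
sweep = 180° − θ = 169.7751°

center=(-112.2464,94.6399) T_A=(-102.2027,103.2023) T_B=(-120.6106,84.4305) sweep=169.7751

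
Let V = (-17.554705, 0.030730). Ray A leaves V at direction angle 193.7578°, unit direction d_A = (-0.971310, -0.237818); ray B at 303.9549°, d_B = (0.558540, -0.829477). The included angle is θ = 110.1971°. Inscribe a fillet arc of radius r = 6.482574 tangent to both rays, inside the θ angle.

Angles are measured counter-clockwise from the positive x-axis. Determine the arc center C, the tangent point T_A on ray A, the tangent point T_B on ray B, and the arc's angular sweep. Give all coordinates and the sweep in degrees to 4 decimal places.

bisector direction at 248.8564° = (-0.360707,-0.932679)
center distance |VC| = r/sin(θ/2) = 6.482574/sin(55.0986°) = 7.904254
C = V + |VC|·bis = (-20.4058,-7.3414)
T_A = V + ((C−V)·d_A)·d_A = V + 4.5226·d_A = (-21.9475,-1.0448)
T_B = V + ((C−V)·d_B)·d_B = V + 4.5226·d_B = (-15.0287,-3.7206)
sweep = 180° − θ = 69.8029°

center=(-20.4058,-7.3414) T_A=(-21.9475,-1.0448) T_B=(-15.0287,-3.7206) sweep=69.8029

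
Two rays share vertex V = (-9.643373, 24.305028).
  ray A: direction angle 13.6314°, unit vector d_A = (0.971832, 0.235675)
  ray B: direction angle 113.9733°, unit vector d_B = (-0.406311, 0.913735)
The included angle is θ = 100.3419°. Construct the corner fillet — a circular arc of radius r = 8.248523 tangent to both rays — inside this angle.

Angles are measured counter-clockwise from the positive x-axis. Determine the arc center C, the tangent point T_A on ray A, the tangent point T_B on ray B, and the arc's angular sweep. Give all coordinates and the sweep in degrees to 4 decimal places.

center=(-4.9016,33.9425) T_A=(-2.9577,25.9264) T_B=(-12.4386,30.5911) sweep=79.6581

bisector direction at 63.8024° = (0.441469,0.897276)
center distance |VC| = r/sin(θ/2) = 8.248523/sin(50.1709°) = 10.740839
C = V + |VC|·bis = (-4.9016,33.9425)
T_A = V + ((C−V)·d_A)·d_A = V + 6.8795·d_A = (-2.9577,25.9264)
T_B = V + ((C−V)·d_B)·d_B = V + 6.8795·d_B = (-12.4386,30.5911)
sweep = 180° − θ = 79.6581°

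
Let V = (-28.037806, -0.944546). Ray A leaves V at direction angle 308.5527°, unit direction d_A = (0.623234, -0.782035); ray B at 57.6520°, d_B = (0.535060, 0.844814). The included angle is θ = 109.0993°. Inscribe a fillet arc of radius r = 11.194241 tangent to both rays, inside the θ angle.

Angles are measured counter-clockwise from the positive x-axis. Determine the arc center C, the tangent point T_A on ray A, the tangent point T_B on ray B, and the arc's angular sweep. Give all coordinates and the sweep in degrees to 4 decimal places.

center=(-14.3162,-0.2008) T_A=(-23.0705,-7.1775) T_B=(-23.7733,5.7887) sweep=70.9007

bisector direction at 3.1024° = (0.998534,0.054120)
center distance |VC| = r/sin(θ/2) = 11.194241/sin(54.5496°) = 13.741699
C = V + |VC|·bis = (-14.3162,-0.2008)
T_A = V + ((C−V)·d_A)·d_A = V + 7.9701·d_A = (-23.0705,-7.1775)
T_B = V + ((C−V)·d_B)·d_B = V + 7.9701·d_B = (-23.7733,5.7887)
sweep = 180° − θ = 70.9007°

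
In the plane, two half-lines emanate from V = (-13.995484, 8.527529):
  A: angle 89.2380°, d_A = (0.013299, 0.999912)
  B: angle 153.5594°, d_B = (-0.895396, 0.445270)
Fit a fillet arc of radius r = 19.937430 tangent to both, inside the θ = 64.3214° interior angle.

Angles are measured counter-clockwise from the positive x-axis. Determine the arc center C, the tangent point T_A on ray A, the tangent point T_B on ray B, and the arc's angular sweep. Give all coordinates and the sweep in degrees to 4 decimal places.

center=(-33.5095,40.4982) T_A=(-13.5738,40.2330) T_B=(-42.3870,22.6463) sweep=115.6786

bisector direction at 121.3987° = (-0.520990,0.853563)
center distance |VC| = r/sin(θ/2) = 19.937430/sin(32.1607°) = 37.455551
C = V + |VC|·bis = (-33.5095,40.4982)
T_A = V + ((C−V)·d_A)·d_A = V + 31.7083·d_A = (-13.5738,40.2330)
T_B = V + ((C−V)·d_B)·d_B = V + 31.7083·d_B = (-42.3870,22.6463)
sweep = 180° − θ = 115.6786°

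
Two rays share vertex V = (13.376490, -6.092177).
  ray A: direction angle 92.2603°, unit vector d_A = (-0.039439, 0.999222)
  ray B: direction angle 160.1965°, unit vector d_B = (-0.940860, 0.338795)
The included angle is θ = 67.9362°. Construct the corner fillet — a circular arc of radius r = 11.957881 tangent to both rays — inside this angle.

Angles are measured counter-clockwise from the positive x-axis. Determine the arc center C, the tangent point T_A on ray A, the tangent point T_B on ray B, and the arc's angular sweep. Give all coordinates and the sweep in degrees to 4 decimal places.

center=(0.7279,11.1720) T_A=(12.6765,11.6436) T_B=(-3.3234,-0.0787) sweep=112.0638

bisector direction at 126.2284° = (-0.591006,0.806667)
center distance |VC| = r/sin(θ/2) = 11.957881/sin(33.9681°) = 21.401848
C = V + |VC|·bis = (0.7279,11.1720)
T_A = V + ((C−V)·d_A)·d_A = V + 17.7496·d_A = (12.6765,11.6436)
T_B = V + ((C−V)·d_B)·d_B = V + 17.7496·d_B = (-3.3234,-0.0787)
sweep = 180° − θ = 112.0638°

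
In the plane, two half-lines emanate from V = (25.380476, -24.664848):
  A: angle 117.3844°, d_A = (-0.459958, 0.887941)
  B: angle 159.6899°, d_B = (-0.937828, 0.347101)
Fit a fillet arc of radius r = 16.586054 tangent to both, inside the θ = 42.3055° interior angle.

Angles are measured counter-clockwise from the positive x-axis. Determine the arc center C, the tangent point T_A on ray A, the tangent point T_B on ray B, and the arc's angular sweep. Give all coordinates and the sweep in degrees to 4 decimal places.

bisector direction at 138.5371° = (-0.749385,0.662134)
center distance |VC| = r/sin(θ/2) = 16.586054/sin(21.1528°) = 45.963135
C = V + |VC|·bis = (-9.0636,5.7689)
T_A = V + ((C−V)·d_A)·d_A = V + 42.8662·d_A = (5.6638,13.3978)
T_B = V + ((C−V)·d_B)·d_B = V + 42.8662·d_B = (-14.8207,-9.7859)
sweep = 180° − θ = 137.6945°

center=(-9.0636,5.7689) T_A=(5.6638,13.3978) T_B=(-14.8207,-9.7859) sweep=137.6945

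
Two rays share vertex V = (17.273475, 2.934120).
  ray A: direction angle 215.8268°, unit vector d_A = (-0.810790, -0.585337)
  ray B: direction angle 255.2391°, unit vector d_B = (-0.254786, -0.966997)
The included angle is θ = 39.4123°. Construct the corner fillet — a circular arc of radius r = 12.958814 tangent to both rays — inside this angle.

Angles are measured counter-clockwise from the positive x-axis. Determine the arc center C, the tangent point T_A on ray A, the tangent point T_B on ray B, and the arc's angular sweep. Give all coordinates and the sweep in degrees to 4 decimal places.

bisector direction at 235.5330° = (-0.565932,-0.824452)
center distance |VC| = r/sin(θ/2) = 12.958814/sin(19.7062°) = 38.431067
C = V + |VC|·bis = (-4.4759,-28.7504)
T_A = V + ((C−V)·d_A)·d_A = V + 36.1803·d_A = (-12.0612,-18.2436)
T_B = V + ((C−V)·d_B)·d_B = V + 36.1803·d_B = (8.0552,-32.0522)
sweep = 180° − θ = 140.5877°

center=(-4.4759,-28.7504) T_A=(-12.0612,-18.2436) T_B=(8.0552,-32.0522) sweep=140.5877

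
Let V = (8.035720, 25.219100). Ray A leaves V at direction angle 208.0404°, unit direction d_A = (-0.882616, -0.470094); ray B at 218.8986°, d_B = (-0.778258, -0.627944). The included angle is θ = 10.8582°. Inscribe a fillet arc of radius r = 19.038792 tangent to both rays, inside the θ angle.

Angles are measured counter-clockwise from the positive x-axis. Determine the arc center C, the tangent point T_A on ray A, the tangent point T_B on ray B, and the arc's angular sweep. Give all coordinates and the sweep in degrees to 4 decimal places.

bisector direction at 213.4695° = (-0.834180,-0.551493)
center distance |VC| = r/sin(θ/2) = 19.038792/sin(5.4291°) = 201.226082
C = V + |VC|·bis = (-159.8230,-85.7557)
T_A = V + ((C−V)·d_A)·d_A = V + 200.3234·d_A = (-168.7730,-68.9517)
T_B = V + ((C−V)·d_B)·d_B = V + 200.3234·d_B = (-147.8677,-100.5728)
sweep = 180° − θ = 169.1418°

center=(-159.8230,-85.7557) T_A=(-168.7730,-68.9517) T_B=(-147.8677,-100.5728) sweep=169.1418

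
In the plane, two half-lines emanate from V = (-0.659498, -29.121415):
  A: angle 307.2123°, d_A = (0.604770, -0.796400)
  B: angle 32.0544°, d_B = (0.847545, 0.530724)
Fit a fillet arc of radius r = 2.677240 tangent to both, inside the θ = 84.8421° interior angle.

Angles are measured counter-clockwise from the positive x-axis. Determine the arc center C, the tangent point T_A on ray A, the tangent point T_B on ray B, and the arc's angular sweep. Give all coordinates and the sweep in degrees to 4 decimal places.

bisector direction at 349.6334° = (0.983676,-0.179947)
center distance |VC| = r/sin(θ/2) = 2.677240/sin(42.4211°) = 3.968788
C = V + |VC|·bis = (3.2445,-29.8356)
T_A = V + ((C−V)·d_A)·d_A = V + 2.9298·d_A = (1.1124,-31.4547)
T_B = V + ((C−V)·d_B)·d_B = V + 2.9298·d_B = (1.8236,-27.5665)
sweep = 180° − θ = 95.1579°

center=(3.2445,-29.8356) T_A=(1.1124,-31.4547) T_B=(1.8236,-27.5665) sweep=95.1579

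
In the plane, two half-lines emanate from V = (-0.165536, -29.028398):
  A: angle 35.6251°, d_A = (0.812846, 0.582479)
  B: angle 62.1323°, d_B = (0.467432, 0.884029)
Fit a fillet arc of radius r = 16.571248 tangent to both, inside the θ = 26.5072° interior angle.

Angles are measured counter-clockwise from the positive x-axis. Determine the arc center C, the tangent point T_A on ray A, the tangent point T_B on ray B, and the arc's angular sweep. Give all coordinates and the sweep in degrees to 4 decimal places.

bisector direction at 48.8787° = (0.657655,0.753319)
center distance |VC| = r/sin(θ/2) = 16.571248/sin(13.2536°) = 72.280974
C = V + |VC|·bis = (47.3704,25.4222)
T_A = V + ((C−V)·d_A)·d_A = V + 70.3558·d_A = (57.0228,11.9524)
T_B = V + ((C−V)·d_B)·d_B = V + 70.3558·d_B = (32.7210,33.1682)
sweep = 180° − θ = 153.4928°

center=(47.3704,25.4222) T_A=(57.0228,11.9524) T_B=(32.7210,33.1682) sweep=153.4928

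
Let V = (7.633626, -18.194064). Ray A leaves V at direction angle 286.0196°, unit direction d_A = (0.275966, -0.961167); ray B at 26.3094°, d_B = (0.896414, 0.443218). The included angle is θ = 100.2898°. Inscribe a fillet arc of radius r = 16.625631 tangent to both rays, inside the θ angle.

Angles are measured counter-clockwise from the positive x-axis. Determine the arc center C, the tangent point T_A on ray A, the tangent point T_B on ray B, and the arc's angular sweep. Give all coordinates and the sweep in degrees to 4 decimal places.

center=(27.4438,-26.9461) T_A=(11.4638,-31.5342) T_B=(20.0750,-12.0426) sweep=79.7102

bisector direction at 336.1645° = (0.914709,-0.404112)
center distance |VC| = r/sin(θ/2) = 16.625631/sin(50.1449°) = 21.657331
C = V + |VC|·bis = (27.4438,-26.9461)
T_A = V + ((C−V)·d_A)·d_A = V + 13.8791·d_A = (11.4638,-31.5342)
T_B = V + ((C−V)·d_B)·d_B = V + 13.8791·d_B = (20.0750,-12.0426)
sweep = 180° − θ = 79.7102°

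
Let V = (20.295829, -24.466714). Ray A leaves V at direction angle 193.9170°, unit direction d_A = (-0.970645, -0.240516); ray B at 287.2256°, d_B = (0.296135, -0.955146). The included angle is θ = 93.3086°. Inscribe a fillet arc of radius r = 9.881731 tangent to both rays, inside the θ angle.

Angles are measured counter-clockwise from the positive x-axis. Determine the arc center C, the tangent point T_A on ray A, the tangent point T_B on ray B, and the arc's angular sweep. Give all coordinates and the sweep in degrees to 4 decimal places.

bisector direction at 240.5713° = (-0.491340,-0.870968)
center distance |VC| = r/sin(θ/2) = 9.881731/sin(46.6543°) = 13.588262
C = V + |VC|·bis = (13.6194,-36.3017)
T_A = V + ((C−V)·d_A)·d_A = V + 9.3270·d_A = (11.2427,-26.7100)
T_B = V + ((C−V)·d_B)·d_B = V + 9.3270·d_B = (23.0579,-33.3753)
sweep = 180° − θ = 86.6914°

center=(13.6194,-36.3017) T_A=(11.2427,-26.7100) T_B=(23.0579,-33.3753) sweep=86.6914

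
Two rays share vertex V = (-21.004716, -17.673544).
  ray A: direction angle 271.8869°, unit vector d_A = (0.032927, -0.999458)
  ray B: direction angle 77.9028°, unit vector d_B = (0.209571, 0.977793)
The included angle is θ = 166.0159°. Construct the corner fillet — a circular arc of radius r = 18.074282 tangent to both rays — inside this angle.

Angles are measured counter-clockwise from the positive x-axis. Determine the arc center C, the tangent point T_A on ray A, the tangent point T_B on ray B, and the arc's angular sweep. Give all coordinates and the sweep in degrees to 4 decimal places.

bisector direction at 354.8949° = (0.996033,-0.088984)
center distance |VC| = r/sin(θ/2) = 18.074282/sin(83.0079°) = 18.209707
C = V + |VC|·bis = (-2.8672,-19.2939)
T_A = V + ((C−V)·d_A)·d_A = V + 2.2167·d_A = (-20.9317,-19.8890)
T_B = V + ((C−V)·d_B)·d_B = V + 2.2167·d_B = (-20.5402,-15.5061)
sweep = 180° − θ = 13.9841°

center=(-2.8672,-19.2939) T_A=(-20.9317,-19.8890) T_B=(-20.5402,-15.5061) sweep=13.9841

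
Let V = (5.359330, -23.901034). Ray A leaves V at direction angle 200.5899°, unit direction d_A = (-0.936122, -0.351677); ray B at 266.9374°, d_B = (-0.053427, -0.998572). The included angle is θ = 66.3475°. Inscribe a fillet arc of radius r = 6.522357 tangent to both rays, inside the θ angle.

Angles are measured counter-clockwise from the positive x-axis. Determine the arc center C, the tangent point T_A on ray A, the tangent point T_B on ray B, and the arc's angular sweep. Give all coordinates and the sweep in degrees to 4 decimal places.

bisector direction at 233.7636° = (-0.591118,-0.806585)
center distance |VC| = r/sin(θ/2) = 6.522357/sin(33.1737°) = 11.919952
C = V + |VC|·bis = (-1.6868,-33.5155)
T_A = V + ((C−V)·d_A)·d_A = V + 9.9772·d_A = (-3.9805,-27.4098)
T_B = V + ((C−V)·d_B)·d_B = V + 9.9772·d_B = (4.8263,-33.8640)
sweep = 180° − θ = 113.6525°

center=(-1.6868,-33.5155) T_A=(-3.9805,-27.4098) T_B=(4.8263,-33.8640) sweep=113.6525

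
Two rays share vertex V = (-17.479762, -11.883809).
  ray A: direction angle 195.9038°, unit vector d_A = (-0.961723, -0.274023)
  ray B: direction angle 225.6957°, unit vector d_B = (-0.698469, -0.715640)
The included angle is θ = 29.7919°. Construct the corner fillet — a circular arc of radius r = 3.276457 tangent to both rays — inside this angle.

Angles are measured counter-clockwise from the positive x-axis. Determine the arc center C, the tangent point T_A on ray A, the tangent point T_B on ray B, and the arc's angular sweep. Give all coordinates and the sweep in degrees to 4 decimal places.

center=(-28.4278,-18.4101) T_A=(-29.3256,-15.2590) T_B=(-26.0830,-20.6986) sweep=150.2081

bisector direction at 210.7997° = (-0.858962,-0.512039)
center distance |VC| = r/sin(θ/2) = 3.276457/sin(14.8959°) = 12.745662
C = V + |VC|·bis = (-28.4278,-18.4101)
T_A = V + ((C−V)·d_A)·d_A = V + 12.3173·d_A = (-29.3256,-15.2590)
T_B = V + ((C−V)·d_B)·d_B = V + 12.3173·d_B = (-26.0830,-20.6986)
sweep = 180° − θ = 150.2081°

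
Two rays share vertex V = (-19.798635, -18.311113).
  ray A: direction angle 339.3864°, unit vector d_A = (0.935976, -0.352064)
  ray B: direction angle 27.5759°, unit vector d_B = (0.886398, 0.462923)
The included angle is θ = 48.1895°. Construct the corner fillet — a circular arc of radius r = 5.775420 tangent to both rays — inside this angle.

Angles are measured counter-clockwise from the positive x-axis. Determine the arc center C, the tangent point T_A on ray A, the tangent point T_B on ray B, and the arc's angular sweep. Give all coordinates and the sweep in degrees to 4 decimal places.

center=(-5.6779,-17.4521) T_A=(-7.7112,-22.8578) T_B=(-8.3514,-12.3328) sweep=131.8105

bisector direction at 3.4811° = (0.998155,0.060720)
center distance |VC| = r/sin(θ/2) = 5.775420/sin(24.0948°) = 14.146883
C = V + |VC|·bis = (-5.6779,-17.4521)
T_A = V + ((C−V)·d_A)·d_A = V + 12.9143·d_A = (-7.7112,-22.8578)
T_B = V + ((C−V)·d_B)·d_B = V + 12.9143·d_B = (-8.3514,-12.3328)
sweep = 180° − θ = 131.8105°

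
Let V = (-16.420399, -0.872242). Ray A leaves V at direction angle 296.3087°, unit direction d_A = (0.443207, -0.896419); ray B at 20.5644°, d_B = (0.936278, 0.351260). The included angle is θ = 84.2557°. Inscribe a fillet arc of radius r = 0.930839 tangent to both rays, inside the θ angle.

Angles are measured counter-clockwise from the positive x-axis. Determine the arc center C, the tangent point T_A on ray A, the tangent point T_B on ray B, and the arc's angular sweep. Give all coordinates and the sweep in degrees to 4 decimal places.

center=(-15.1298,-1.3823) T_A=(-15.9643,-1.7948) T_B=(-15.4568,-0.5107) sweep=95.7443

bisector direction at 338.4366° = (0.930011,-0.367531)
center distance |VC| = r/sin(θ/2) = 0.930839/sin(42.1279°) = 1.387682
C = V + |VC|·bis = (-15.1298,-1.3823)
T_A = V + ((C−V)·d_A)·d_A = V + 1.0292·d_A = (-15.9643,-1.7948)
T_B = V + ((C−V)·d_B)·d_B = V + 1.0292·d_B = (-15.4568,-0.5107)
sweep = 180° − θ = 95.7443°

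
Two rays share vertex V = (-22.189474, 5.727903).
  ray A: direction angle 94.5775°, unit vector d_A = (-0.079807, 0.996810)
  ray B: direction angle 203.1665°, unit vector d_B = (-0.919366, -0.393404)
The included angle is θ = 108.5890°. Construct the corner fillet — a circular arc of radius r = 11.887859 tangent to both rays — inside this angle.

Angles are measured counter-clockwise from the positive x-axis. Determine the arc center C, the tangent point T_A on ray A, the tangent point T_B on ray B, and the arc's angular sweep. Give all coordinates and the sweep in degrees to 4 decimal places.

center=(-34.7213,13.2959) T_A=(-22.8714,14.2447) T_B=(-30.0446,2.3666) sweep=71.4110

bisector direction at 148.8720° = (-0.856015,0.516952)
center distance |VC| = r/sin(θ/2) = 11.887859/sin(54.2945°) = 14.639725
C = V + |VC|·bis = (-34.7213,13.2959)
T_A = V + ((C−V)·d_A)·d_A = V + 8.5440·d_A = (-22.8714,14.2447)
T_B = V + ((C−V)·d_B)·d_B = V + 8.5440·d_B = (-30.0446,2.3666)
sweep = 180° − θ = 71.4110°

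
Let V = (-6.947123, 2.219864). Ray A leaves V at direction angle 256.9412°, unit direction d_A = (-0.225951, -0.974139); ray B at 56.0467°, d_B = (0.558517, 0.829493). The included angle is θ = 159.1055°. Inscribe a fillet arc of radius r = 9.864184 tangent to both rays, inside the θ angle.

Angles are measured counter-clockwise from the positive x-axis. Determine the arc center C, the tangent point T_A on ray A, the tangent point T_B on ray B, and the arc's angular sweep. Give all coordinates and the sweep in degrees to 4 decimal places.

bisector direction at 336.4940° = (0.917018,-0.398846)
center distance |VC| = r/sin(θ/2) = 9.864184/sin(79.5528°) = 10.030466
C = V + |VC|·bis = (2.2510,-1.7807)
T_A = V + ((C−V)·d_A)·d_A = V + 1.8188·d_A = (-7.3581,0.4481)
T_B = V + ((C−V)·d_B)·d_B = V + 1.8188·d_B = (-5.9313,3.7286)
sweep = 180° − θ = 20.8945°

center=(2.2510,-1.7807) T_A=(-7.3581,0.4481) T_B=(-5.9313,3.7286) sweep=20.8945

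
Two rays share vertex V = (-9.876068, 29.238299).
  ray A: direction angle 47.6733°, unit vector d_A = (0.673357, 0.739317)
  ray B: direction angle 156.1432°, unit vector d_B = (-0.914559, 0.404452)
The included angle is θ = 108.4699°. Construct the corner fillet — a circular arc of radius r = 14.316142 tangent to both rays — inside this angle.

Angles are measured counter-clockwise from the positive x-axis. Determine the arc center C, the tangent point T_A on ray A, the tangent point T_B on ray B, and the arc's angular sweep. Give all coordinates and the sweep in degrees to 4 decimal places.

center=(-13.5167,46.5019) T_A=(-2.9325,36.8620) T_B=(-19.3069,33.4090) sweep=71.5301

bisector direction at 101.9082° = (-0.206345,0.978479)
center distance |VC| = r/sin(θ/2) = 14.316142/sin(54.2349°) = 17.643309
C = V + |VC|·bis = (-13.5167,46.5019)
T_A = V + ((C−V)·d_A)·d_A = V + 10.3119·d_A = (-2.9325,36.8620)
T_B = V + ((C−V)·d_B)·d_B = V + 10.3119·d_B = (-19.3069,33.4090)
sweep = 180° − θ = 71.5301°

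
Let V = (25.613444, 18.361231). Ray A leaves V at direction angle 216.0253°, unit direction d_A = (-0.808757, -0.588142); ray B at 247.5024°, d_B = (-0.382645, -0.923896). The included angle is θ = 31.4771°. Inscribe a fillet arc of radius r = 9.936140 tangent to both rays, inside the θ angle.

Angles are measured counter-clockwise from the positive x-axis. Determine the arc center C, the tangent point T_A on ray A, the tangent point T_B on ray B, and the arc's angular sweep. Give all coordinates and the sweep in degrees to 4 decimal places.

center=(2.9423,-10.4113) T_A=(-2.9016,-2.3754) T_B=(12.1222,-14.2134) sweep=148.5229

bisector direction at 231.7638° = (-0.618904,-0.785467)
center distance |VC| = r/sin(θ/2) = 9.936140/sin(15.7386°) = 36.631186
C = V + |VC|·bis = (2.9423,-10.4113)
T_A = V + ((C−V)·d_A)·d_A = V + 35.2579·d_A = (-2.9016,-2.3754)
T_B = V + ((C−V)·d_B)·d_B = V + 35.2579·d_B = (12.1222,-14.2134)
sweep = 180° − θ = 148.5229°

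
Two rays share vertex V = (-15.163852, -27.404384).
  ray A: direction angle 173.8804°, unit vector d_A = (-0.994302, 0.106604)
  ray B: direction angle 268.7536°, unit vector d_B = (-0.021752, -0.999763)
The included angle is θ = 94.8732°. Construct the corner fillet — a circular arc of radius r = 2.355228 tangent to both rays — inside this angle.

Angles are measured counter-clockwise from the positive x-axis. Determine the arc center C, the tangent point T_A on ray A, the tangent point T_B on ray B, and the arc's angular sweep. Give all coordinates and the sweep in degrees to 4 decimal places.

bisector direction at 221.3170° = (-0.751068,-0.660225)
center distance |VC| = r/sin(θ/2) = 2.355228/sin(47.4366°) = 3.197738
C = V + |VC|·bis = (-17.5656,-29.5156)
T_A = V + ((C−V)·d_A)·d_A = V + 2.1630·d_A = (-17.3145,-27.1738)
T_B = V + ((C−V)·d_B)·d_B = V + 2.1630·d_B = (-15.2109,-29.5668)
sweep = 180° − θ = 85.1268°

center=(-17.5656,-29.5156) T_A=(-17.3145,-27.1738) T_B=(-15.2109,-29.5668) sweep=85.1268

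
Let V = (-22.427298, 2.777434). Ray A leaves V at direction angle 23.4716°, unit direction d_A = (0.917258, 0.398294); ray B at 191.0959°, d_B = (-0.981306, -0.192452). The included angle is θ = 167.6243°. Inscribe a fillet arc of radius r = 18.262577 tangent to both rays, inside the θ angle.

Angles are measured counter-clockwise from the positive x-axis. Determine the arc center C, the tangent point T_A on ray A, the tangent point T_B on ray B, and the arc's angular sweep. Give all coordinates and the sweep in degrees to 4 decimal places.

bisector direction at 107.2838° = (-0.297104,0.954845)
center distance |VC| = r/sin(θ/2) = 18.262577/sin(83.8122°) = 18.369601
C = V + |VC|·bis = (-27.8850,20.3176)
T_A = V + ((C−V)·d_A)·d_A = V + 1.9800·d_A = (-20.6111,3.5661)
T_B = V + ((C−V)·d_B)·d_B = V + 1.9800·d_B = (-24.3703,2.3964)
sweep = 180° − θ = 12.3757°

center=(-27.8850,20.3176) T_A=(-20.6111,3.5661) T_B=(-24.3703,2.3964) sweep=12.3757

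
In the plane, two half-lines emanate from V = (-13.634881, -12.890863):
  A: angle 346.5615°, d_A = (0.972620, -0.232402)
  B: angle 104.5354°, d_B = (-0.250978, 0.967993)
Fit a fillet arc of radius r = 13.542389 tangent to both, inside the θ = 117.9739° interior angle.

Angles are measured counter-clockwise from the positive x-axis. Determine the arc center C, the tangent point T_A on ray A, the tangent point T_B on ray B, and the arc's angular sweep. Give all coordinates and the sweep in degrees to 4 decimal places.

center=(-2.5692,-1.6113) T_A=(-5.7165,-14.7829) T_B=(-15.6782,-5.0102) sweep=62.0261

bisector direction at 45.5485° = (0.700306,0.713843)
center distance |VC| = r/sin(θ/2) = 13.542389/sin(58.9870°) = 15.801166
C = V + |VC|·bis = (-2.5692,-1.6113)
T_A = V + ((C−V)·d_A)·d_A = V + 8.1413·d_A = (-5.7165,-14.7829)
T_B = V + ((C−V)·d_B)·d_B = V + 8.1413·d_B = (-15.6782,-5.0102)
sweep = 180° − θ = 62.0261°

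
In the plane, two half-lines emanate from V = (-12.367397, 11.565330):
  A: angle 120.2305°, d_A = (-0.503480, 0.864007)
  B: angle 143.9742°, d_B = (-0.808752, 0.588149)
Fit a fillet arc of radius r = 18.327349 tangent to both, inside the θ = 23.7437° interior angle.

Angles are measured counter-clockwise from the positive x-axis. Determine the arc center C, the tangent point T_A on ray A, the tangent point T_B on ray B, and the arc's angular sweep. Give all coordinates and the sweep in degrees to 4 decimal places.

center=(-72.0966,77.6635) T_A=(-56.2617,86.8910) T_B=(-82.8758,62.8412) sweep=156.2563

bisector direction at 132.1024° = (-0.670457,0.741948)
center distance |VC| = r/sin(θ/2) = 18.327349/sin(11.8719°) = 89.087329
C = V + |VC|·bis = (-72.0966,77.6635)
T_A = V + ((C−V)·d_A)·d_A = V + 87.1818·d_A = (-56.2617,86.8910)
T_B = V + ((C−V)·d_B)·d_B = V + 87.1818·d_B = (-82.8758,62.8412)
sweep = 180° − θ = 156.2563°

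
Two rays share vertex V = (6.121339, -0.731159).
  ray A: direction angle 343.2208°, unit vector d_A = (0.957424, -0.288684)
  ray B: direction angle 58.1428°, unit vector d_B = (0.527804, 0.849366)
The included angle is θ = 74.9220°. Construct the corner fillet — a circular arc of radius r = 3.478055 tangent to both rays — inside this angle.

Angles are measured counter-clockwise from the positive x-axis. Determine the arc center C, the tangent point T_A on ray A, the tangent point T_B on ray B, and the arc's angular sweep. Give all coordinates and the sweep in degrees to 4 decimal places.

center=(11.4712,1.2885) T_A=(10.4672,-2.0415) T_B=(8.5171,3.1242) sweep=105.0780

bisector direction at 20.6818° = (0.935556,0.353178)
center distance |VC| = r/sin(θ/2) = 3.478055/sin(37.4610°) = 5.718404
C = V + |VC|·bis = (11.4712,1.2885)
T_A = V + ((C−V)·d_A)·d_A = V + 4.5391·d_A = (10.4672,-2.0415)
T_B = V + ((C−V)·d_B)·d_B = V + 4.5391·d_B = (8.5171,3.1242)
sweep = 180° − θ = 105.0780°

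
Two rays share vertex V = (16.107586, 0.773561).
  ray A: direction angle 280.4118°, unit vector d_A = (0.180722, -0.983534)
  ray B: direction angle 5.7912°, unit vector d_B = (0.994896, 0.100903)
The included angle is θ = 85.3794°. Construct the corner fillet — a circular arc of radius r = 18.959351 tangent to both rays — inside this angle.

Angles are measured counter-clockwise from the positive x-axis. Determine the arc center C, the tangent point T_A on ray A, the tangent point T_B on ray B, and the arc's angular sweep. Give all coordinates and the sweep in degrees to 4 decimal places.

center=(38.4692,-16.0151) T_A=(19.8220,-19.4415) T_B=(36.5561,2.8475) sweep=94.6206

bisector direction at 323.1015° = (0.799700,-0.600399)
center distance |VC| = r/sin(θ/2) = 18.959351/sin(42.6897°) = 27.962509
C = V + |VC|·bis = (38.4692,-16.0151)
T_A = V + ((C−V)·d_A)·d_A = V + 20.5535·d_A = (19.8220,-19.4415)
T_B = V + ((C−V)·d_B)·d_B = V + 20.5535·d_B = (36.5561,2.8475)
sweep = 180° − θ = 94.6206°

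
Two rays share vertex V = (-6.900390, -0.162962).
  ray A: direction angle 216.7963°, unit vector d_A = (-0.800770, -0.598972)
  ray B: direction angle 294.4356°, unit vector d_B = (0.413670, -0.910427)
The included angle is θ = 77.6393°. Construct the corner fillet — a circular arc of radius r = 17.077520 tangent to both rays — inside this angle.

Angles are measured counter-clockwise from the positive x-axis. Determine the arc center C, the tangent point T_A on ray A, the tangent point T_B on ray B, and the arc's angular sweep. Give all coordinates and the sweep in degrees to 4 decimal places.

center=(-13.6680,-26.5515) T_A=(-23.8969,-12.8763) T_B=(1.8799,-19.4870) sweep=102.3607

bisector direction at 255.6159° = (-0.248420,-0.968652)
center distance |VC| = r/sin(θ/2) = 17.077520/sin(38.8197°) = 27.242477
C = V + |VC|·bis = (-13.6680,-26.5515)
T_A = V + ((C−V)·d_A)·d_A = V + 21.2252·d_A = (-23.8969,-12.8763)
T_B = V + ((C−V)·d_B)·d_B = V + 21.2252·d_B = (1.8799,-19.4870)
sweep = 180° − θ = 102.3607°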